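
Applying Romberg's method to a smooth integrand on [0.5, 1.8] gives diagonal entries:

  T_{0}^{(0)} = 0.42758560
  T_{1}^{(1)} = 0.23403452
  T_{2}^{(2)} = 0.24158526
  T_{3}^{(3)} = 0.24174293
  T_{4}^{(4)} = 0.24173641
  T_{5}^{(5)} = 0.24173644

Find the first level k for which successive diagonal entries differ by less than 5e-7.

|T_{1}^{(1)} − T_{0}^{(0)}| = 0.19355108 ≥ 5e-7
|T_{2}^{(2)} − T_{1}^{(1)}| = 0.00755074 ≥ 5e-7
|T_{3}^{(3)} − T_{2}^{(2)}| = 0.00015767 ≥ 5e-7
|T_{4}^{(4)} − T_{3}^{(3)}| = 0.00000652 ≥ 5e-7
|T_{5}^{(5)} − T_{4}^{(4)}| = 0.00000003 < 5e-7

k = 5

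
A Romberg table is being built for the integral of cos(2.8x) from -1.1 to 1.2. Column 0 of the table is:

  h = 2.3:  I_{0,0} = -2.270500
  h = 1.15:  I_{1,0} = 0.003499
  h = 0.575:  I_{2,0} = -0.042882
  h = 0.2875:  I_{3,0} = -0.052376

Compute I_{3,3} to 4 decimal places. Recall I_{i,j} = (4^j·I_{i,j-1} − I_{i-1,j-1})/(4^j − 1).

-0.0544

Richardson extrapolation on the trapezoidal column (denominator 4−1=3):
I_{1,1} = (4·0.003499 − (-2.270500)) / 3 = 0.761499
I_{2,1} = -0.042882 + (-0.042882 − 0.003499)/3 = -0.058342
I_{3,1} = -0.052376 + (-0.052376 − (-0.042882))/3 = -0.055541
I_{2,2} = (16·(-0.058342) − 0.761499) / 15 = -0.112998
I_{3,2} = (16·(-0.055541) − (-0.058342)) / 15 = -0.055354
I_{3,3} = -0.055354 + (-0.055354 − (-0.112998))/63 = -0.054439
(Column j=1 coincides with Simpson's rule on the same nodes.)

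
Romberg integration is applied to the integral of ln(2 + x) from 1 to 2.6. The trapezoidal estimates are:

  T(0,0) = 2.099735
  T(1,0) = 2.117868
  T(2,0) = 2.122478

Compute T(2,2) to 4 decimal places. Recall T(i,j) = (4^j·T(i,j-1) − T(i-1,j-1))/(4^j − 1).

Richardson extrapolation on the trapezoidal column (denominator 4−1=3):
T(1,1) = 2.117868 + (2.117868 − 2.099735)/3 = 2.123912
T(2,1) = (4·2.122478 − 2.117868) / 3 = 2.124015
T(2,2) = (16·2.124015 − 2.123912) / 15 = 2.124022

2.1240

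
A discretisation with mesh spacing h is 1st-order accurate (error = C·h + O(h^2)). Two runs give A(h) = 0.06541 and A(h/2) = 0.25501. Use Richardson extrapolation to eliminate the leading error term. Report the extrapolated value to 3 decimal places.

0.445

The leading error scales as h; refining by a factor of 2 reduces it by 2^1 = 2.
Extrapolated value = (2·A(h/2) − A(h)) / (2 − 1)
= (2·0.25501 − 0.06541) / 1
= 0.44461 / 1 = 0.44461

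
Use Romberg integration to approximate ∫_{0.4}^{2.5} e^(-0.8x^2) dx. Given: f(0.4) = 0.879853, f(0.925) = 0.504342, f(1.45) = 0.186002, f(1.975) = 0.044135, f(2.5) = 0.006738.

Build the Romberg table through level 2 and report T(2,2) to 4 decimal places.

0.6064

T(0,0) (trapezoid, 1 panel, h=2.1000): 0.930921
T(1,0) (trapezoid, 2 panels, h=1.0500): 0.660762
T(2,0) (trapezoid, 4 panels, h=0.5250): 0.618332
T(1,1) = 0.660762 + (0.660762 − 0.930921)/3 = 0.570709
T(2,1) = 0.618332 + (0.618332 − 0.660762)/3 = 0.604189
T(2,2) = 0.604189 + (0.604189 − 0.570709)/15 = 0.606421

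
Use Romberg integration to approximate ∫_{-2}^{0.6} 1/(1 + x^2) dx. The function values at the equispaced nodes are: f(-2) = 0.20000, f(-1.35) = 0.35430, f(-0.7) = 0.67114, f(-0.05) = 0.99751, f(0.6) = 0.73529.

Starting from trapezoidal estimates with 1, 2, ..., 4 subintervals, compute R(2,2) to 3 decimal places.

1.671

R(0,0) (trapezoid, 1 panel, h=2.6000): 1.21588
R(1,0) (trapezoid, 2 panels, h=1.3000): 1.48042
R(2,0) (trapezoid, 4 panels, h=0.6500): 1.61889
R(1,1) = 1.48042 + (1.48042 − 1.21588)/3 = 1.56860
R(2,1) = 1.61889 + (1.61889 − 1.48042)/3 = 1.66505
R(2,2) = 1.66505 + (1.66505 − 1.56860)/15 = 1.67148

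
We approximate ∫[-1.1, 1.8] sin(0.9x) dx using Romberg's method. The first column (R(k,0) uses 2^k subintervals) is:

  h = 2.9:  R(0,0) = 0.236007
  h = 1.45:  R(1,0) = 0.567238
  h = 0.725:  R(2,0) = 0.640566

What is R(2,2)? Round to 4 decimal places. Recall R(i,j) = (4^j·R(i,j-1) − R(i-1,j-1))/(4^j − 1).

Richardson extrapolation on the trapezoidal column (denominator 4−1=3):
R(1,1) = 0.567238 + (0.567238 − 0.236007)/3 = 0.677648
R(2,1) = 0.640566 + (0.640566 − 0.567238)/3 = 0.665009
R(2,2) = 0.665009 + (0.665009 − 0.677648)/15 = 0.664166

0.6642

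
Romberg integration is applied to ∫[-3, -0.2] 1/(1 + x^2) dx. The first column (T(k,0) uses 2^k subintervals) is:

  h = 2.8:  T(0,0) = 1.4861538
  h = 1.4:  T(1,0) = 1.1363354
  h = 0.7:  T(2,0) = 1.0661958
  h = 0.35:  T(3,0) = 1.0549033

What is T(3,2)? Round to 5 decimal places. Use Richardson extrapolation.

1.05169

Richardson extrapolation on the trapezoidal column (denominator 4−1=3):
T(2,1) = 1.0661958 + (1.0661958 − 1.1363354)/3 = 1.0428159
T(3,1) = 1.0549033 + (1.0549033 − 1.0661958)/3 = 1.0511391
T(3,2) = 1.0511391 + (1.0511391 − 1.0428159)/15 = 1.0516940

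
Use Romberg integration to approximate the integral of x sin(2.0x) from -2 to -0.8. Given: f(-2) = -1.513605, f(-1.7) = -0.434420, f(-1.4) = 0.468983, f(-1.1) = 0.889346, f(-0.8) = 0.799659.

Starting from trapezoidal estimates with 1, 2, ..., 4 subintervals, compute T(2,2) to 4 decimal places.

T(0,0) (trapezoid, 1 panel, h=1.2000): -0.428368
T(1,0) (trapezoid, 2 panels, h=0.6000): 0.067206
T(2,0) (trapezoid, 4 panels, h=0.3000): 0.170081
T(1,1) = 0.067206 + (0.067206 − (-0.428368))/3 = 0.232397
T(2,1) = 0.170081 + (0.170081 − 0.067206)/3 = 0.204373
T(2,2) = 0.204373 + (0.204373 − 0.232397)/15 = 0.202505

0.2025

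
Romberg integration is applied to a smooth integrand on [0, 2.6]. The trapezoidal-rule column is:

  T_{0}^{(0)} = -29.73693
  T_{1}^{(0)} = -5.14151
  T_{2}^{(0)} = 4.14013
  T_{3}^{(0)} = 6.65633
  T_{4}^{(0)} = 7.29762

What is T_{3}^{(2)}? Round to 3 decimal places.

Richardson extrapolation on the trapezoidal column (denominator 4−1=3):
T_{2}^{(1)} = (4·4.14013 − (-5.14151)) / 3 = 7.23401
T_{3}^{(1)} = (4·6.65633 − 4.14013) / 3 = 7.49506
T_{3}^{(2)} = 7.49506 + (7.49506 − 7.23401)/15 = 7.51246

7.512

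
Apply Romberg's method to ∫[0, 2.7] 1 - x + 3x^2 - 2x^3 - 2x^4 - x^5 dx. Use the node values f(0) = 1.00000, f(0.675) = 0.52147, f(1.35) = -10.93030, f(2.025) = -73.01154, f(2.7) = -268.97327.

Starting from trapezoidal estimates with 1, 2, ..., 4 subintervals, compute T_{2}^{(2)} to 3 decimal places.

T_{0}^{(0)} (trapezoid, 1 panel, h=2.7000): -361.76391
T_{1}^{(0)} (trapezoid, 2 panels, h=1.3500): -195.63786
T_{2}^{(0)} (trapezoid, 4 panels, h=0.6750): -146.74973
T_{1}^{(1)} = -195.63786 + (-195.63786 − (-361.76391))/3 = -140.26251
T_{2}^{(1)} = -146.74973 + (-146.74973 − (-195.63786))/3 = -130.45369
T_{2}^{(2)} = -130.45369 + (-130.45369 − (-140.26251))/15 = -129.79977

-129.800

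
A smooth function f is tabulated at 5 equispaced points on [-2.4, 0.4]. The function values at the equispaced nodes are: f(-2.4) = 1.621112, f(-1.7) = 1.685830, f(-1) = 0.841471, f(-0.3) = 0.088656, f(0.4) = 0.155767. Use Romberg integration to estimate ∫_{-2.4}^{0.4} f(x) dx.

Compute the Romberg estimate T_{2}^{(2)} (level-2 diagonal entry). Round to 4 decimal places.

2.4677

T_{0}^{(0)} (trapezoid, 1 panel, h=2.8000): 2.487631
T_{1}^{(0)} (trapezoid, 2 panels, h=1.4000): 2.421875
T_{2}^{(0)} (trapezoid, 4 panels, h=0.7000): 2.453078
T_{1}^{(1)} = 2.421875 + (2.421875 − 2.487631)/3 = 2.399956
T_{2}^{(1)} = 2.453078 + (2.453078 − 2.421875)/3 = 2.463479
T_{2}^{(2)} = 2.463479 + (2.463479 − 2.399956)/15 = 2.467714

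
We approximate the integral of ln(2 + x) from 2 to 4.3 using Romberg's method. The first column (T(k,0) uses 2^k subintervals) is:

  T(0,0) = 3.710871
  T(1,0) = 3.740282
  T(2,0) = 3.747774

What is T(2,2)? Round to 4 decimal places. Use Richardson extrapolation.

Richardson extrapolation on the trapezoidal column (denominator 4−1=3):
T(1,1) = (4·3.740282 − 3.710871) / 3 = 3.750086
T(2,1) = (4·3.747774 − 3.740282) / 3 = 3.750271
T(2,2) = 3.750271 + (3.750271 − 3.750086)/15 = 3.750283
(Column j=1 coincides with Simpson's rule on the same nodes.)

3.7503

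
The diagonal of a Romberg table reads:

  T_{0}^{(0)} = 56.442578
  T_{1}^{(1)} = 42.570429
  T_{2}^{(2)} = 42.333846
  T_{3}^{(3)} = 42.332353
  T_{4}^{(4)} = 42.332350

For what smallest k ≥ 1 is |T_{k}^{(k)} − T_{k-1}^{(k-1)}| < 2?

|T_{1}^{(1)} − T_{0}^{(0)}| = 13.872149 ≥ 2
|T_{2}^{(2)} − T_{1}^{(1)}| = 0.236583 < 2

k = 2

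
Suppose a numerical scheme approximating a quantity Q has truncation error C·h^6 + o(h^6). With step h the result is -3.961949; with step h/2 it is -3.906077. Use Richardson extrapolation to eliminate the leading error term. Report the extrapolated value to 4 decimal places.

Extrapolated value = (64·A(h/2) − A(h)) / (64 − 1)
= (64·(-3.906077) − (-3.961949)) / 63
= -246.026979 / 63 = -3.905190

-3.9052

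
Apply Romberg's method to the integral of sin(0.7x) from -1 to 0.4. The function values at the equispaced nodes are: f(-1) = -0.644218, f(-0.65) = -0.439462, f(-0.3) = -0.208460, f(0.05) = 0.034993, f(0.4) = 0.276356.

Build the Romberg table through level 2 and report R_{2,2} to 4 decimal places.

-0.2803

R_{0,0} (trapezoid, 1 panel, h=1.4000): -0.257503
R_{1,0} (trapezoid, 2 panels, h=0.7000): -0.274674
R_{2,0} (trapezoid, 4 panels, h=0.3500): -0.278901
R_{1,1} = -0.274674 + (-0.274674 − (-0.257503))/3 = -0.280398
R_{2,1} = -0.278901 + (-0.278901 − (-0.274674))/3 = -0.280310
R_{2,2} = -0.280310 + (-0.280310 − (-0.280398))/15 = -0.280304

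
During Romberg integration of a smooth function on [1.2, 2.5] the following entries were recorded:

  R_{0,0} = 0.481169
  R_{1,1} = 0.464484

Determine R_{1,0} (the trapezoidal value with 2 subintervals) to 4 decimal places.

From R_{1,1} = (4·R_{1,0} − R_{0,0})/3, solve for R_{1,0}:
4·R_{1,0} = 3·0.464484 + 0.481169 = 1.874621
R_{1,0} = 0.468655

0.4687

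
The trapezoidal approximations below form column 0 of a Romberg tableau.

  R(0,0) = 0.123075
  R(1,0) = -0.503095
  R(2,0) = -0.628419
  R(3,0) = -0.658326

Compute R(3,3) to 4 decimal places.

Richardson extrapolation on the trapezoidal column (denominator 4−1=3):
R(1,1) = -0.503095 + (-0.503095 − 0.123075)/3 = -0.711818
R(2,1) = (4·(-0.628419) − (-0.503095)) / 3 = -0.670194
R(3,1) = -0.658326 + (-0.658326 − (-0.628419))/3 = -0.668295
R(2,2) = -0.670194 + (-0.670194 − (-0.711818))/15 = -0.667419
R(3,2) = (16·(-0.668295) − (-0.670194)) / 15 = -0.668168
R(3,3) = (64·(-0.668168) − (-0.667419)) / 63 = -0.668180

-0.6682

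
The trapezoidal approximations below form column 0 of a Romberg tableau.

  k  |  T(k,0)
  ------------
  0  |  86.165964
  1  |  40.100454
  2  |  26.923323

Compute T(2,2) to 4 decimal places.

22.3833

Richardson extrapolation on the trapezoidal column (denominator 4−1=3):
T(1,1) = (4·40.100454 − 86.165964) / 3 = 24.745284
T(2,1) = 26.923323 + (26.923323 − 40.100454)/3 = 22.530946
T(2,2) = 22.530946 + (22.530946 − 24.745284)/15 = 22.383323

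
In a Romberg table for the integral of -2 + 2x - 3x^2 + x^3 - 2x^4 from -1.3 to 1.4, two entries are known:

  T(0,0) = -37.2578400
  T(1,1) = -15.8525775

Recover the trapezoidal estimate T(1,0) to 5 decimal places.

From T(1,1) = (4·T(1,0) − T(0,0))/3, solve for T(1,0):
4·T(1,0) = 3·(-15.8525775) + (-37.2578400) = -84.8155725
T(1,0) = -21.2038931

-21.20389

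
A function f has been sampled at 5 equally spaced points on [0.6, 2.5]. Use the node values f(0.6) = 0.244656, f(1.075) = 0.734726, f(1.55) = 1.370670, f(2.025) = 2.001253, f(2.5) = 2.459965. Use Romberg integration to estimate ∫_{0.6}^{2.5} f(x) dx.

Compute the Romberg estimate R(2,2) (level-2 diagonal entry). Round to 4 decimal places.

R(0,0) (trapezoid, 1 panel, h=1.9000): 2.569390
R(1,0) (trapezoid, 2 panels, h=0.9500): 2.586831
R(2,0) (trapezoid, 4 panels, h=0.4750): 2.593006
R(1,1) = 2.586831 + (2.586831 − 2.569390)/3 = 2.592645
R(2,1) = 2.593006 + (2.593006 − 2.586831)/3 = 2.595064
R(2,2) = 2.595064 + (2.595064 − 2.592645)/15 = 2.595225

2.5952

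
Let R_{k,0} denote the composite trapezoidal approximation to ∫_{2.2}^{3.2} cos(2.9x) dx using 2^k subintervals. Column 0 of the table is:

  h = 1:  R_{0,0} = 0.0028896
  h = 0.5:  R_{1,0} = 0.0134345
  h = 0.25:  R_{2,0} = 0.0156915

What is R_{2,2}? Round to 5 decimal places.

Richardson extrapolation on the trapezoidal column (denominator 4−1=3):
R_{1,1} = 0.0134345 + (0.0134345 − 0.0028896)/3 = 0.0169495
R_{2,1} = 0.0156915 + (0.0156915 − 0.0134345)/3 = 0.0164438
R_{2,2} = 0.0164438 + (0.0164438 − 0.0169495)/15 = 0.0164101

0.01641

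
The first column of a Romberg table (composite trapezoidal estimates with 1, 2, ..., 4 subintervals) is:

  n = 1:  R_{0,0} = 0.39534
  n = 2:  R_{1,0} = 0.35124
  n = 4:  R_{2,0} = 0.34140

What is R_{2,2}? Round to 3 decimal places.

0.338

R_{1,1} = (4·0.35124 − 0.39534) / 3 = 0.33654
R_{2,1} = 0.34140 + (0.34140 − 0.35124)/3 = 0.33812
R_{2,2} = (16·0.33812 − 0.33654) / 15 = 0.33823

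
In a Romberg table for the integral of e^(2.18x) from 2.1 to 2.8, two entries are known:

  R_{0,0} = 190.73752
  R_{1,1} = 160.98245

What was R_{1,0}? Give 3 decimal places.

168.421

From R_{1,1} = (4·R_{1,0} − R_{0,0})/3, solve for R_{1,0}:
4·R_{1,0} = 3·160.98245 + 190.73752 = 673.68487
R_{1,0} = 168.42122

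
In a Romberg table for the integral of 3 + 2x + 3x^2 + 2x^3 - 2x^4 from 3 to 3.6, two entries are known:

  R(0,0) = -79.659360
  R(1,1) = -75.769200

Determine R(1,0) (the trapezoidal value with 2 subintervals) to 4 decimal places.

-76.7417

From R(1,1) = (4·R(1,0) − R(0,0))/3, solve for R(1,0):
4·R(1,0) = 3·(-75.769200) + (-79.659360) = -306.966960
R(1,0) = -76.741740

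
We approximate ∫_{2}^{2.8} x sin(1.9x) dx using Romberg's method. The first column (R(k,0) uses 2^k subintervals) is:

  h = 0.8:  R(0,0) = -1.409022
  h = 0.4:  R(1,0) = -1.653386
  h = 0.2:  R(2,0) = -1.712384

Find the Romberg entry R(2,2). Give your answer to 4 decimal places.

Richardson extrapolation on the trapezoidal column (denominator 4−1=3):
R(1,1) = (4·(-1.653386) − (-1.409022)) / 3 = -1.734841
R(2,1) = (4·(-1.712384) − (-1.653386)) / 3 = -1.732050
R(2,2) = (16·(-1.732050) − (-1.734841)) / 15 = -1.731864
(Column j=1 coincides with Simpson's rule on the same nodes.)

-1.7319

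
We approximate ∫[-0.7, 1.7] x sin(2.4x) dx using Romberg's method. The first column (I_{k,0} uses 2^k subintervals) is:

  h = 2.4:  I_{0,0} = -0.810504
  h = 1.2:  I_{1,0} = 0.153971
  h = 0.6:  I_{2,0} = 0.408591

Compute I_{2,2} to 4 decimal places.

0.4947

Richardson extrapolation on the trapezoidal column (denominator 4−1=3):
I_{1,1} = (4·0.153971 − (-0.810504)) / 3 = 0.475463
I_{2,1} = 0.408591 + (0.408591 − 0.153971)/3 = 0.493464
I_{2,2} = (16·0.493464 − 0.475463) / 15 = 0.494664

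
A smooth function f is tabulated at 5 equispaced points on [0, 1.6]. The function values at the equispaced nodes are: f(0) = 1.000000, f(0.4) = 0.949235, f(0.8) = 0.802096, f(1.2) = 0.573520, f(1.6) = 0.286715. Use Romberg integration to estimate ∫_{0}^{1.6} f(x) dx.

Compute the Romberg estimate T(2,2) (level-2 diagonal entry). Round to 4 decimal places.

1.1975

T(0,0) (trapezoid, 1 panel, h=1.6000): 1.029372
T(1,0) (trapezoid, 2 panels, h=0.8000): 1.156363
T(2,0) (trapezoid, 4 panels, h=0.4000): 1.187283
T(1,1) = 1.156363 + (1.156363 − 1.029372)/3 = 1.198693
T(2,1) = 1.187283 + (1.187283 − 1.156363)/3 = 1.197590
T(2,2) = 1.197590 + (1.197590 − 1.198693)/15 = 1.197516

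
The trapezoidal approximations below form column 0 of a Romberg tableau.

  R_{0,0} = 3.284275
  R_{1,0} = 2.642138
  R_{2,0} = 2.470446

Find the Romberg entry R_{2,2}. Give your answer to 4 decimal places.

Richardson extrapolation on the trapezoidal column (denominator 4−1=3):
R_{1,1} = (4·2.642138 − 3.284275) / 3 = 2.428092
R_{2,1} = 2.470446 + (2.470446 − 2.642138)/3 = 2.413215
R_{2,2} = 2.413215 + (2.413215 − 2.428092)/15 = 2.412223

2.4122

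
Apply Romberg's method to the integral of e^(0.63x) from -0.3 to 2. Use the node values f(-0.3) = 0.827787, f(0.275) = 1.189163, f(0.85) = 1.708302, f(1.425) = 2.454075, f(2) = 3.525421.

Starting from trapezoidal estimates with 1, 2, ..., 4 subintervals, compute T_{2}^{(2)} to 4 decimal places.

T_{0}^{(0)} (trapezoid, 1 panel, h=2.3000): 5.006189
T_{1}^{(0)} (trapezoid, 2 panels, h=1.1500): 4.467642
T_{2}^{(0)} (trapezoid, 4 panels, h=0.5750): 4.328683
T_{1}^{(1)} = 4.467642 + (4.467642 − 5.006189)/3 = 4.288126
T_{2}^{(1)} = 4.328683 + (4.328683 − 4.467642)/3 = 4.282363
T_{2}^{(2)} = 4.282363 + (4.282363 − 4.288126)/15 = 4.281979

4.2820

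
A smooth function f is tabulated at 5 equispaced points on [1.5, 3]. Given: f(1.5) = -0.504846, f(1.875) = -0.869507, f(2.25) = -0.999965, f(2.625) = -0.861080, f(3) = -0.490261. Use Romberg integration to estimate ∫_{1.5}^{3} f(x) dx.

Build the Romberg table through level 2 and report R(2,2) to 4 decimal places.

-1.2391

R(0,0) (trapezoid, 1 panel, h=1.5000): -0.746330
R(1,0) (trapezoid, 2 panels, h=0.7500): -1.123139
R(2,0) (trapezoid, 4 panels, h=0.3750): -1.210540
R(1,1) = -1.123139 + (-1.123139 − (-0.746330))/3 = -1.248742
R(2,1) = -1.210540 + (-1.210540 − (-1.123139))/3 = -1.239674
R(2,2) = -1.239674 + (-1.239674 − (-1.248742))/15 = -1.239069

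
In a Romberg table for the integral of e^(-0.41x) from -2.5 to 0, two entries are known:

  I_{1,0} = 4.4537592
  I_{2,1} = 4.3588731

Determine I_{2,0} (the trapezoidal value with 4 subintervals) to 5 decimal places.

4.38259

From I_{2,1} = (4·I_{2,0} − I_{1,0})/3, solve for I_{2,0}:
4·I_{2,0} = 3·4.3588731 + 4.4537592 = 17.5303785
I_{2,0} = 4.3825946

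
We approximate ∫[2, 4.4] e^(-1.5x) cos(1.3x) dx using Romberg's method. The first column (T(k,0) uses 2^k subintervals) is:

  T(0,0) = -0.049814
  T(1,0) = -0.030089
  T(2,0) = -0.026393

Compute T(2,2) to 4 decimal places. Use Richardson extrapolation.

T(1,1) = -0.030089 + (-0.030089 − (-0.049814))/3 = -0.023514
T(2,1) = -0.026393 + (-0.026393 − (-0.030089))/3 = -0.025161
T(2,2) = (16·(-0.025161) − (-0.023514)) / 15 = -0.025271

-0.0253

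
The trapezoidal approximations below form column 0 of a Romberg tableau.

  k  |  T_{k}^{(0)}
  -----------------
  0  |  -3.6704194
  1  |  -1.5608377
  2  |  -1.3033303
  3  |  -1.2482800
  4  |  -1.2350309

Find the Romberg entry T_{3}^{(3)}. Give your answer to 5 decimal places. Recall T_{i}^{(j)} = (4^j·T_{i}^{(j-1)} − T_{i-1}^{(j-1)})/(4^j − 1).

T_{1}^{(1)} = -1.5608377 + (-1.5608377 − (-3.6704194))/3 = -0.8576438
T_{2}^{(1)} = -1.3033303 + (-1.3033303 − (-1.5608377))/3 = -1.2174945
T_{3}^{(1)} = -1.2482800 + (-1.2482800 − (-1.3033303))/3 = -1.2299299
T_{2}^{(2)} = (16·(-1.2174945) − (-0.8576438)) / 15 = -1.2414845
T_{3}^{(2)} = (16·(-1.2299299) − (-1.2174945)) / 15 = -1.2307589
T_{3}^{(3)} = -1.2307589 + (-1.2307589 − (-1.2414845))/63 = -1.2305887

-1.23059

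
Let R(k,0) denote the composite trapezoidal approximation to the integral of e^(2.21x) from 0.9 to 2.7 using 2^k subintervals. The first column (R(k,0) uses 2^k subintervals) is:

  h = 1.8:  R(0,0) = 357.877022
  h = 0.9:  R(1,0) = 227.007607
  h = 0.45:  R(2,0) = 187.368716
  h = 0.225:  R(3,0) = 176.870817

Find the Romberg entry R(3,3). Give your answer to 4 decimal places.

173.3157

R(1,1) = 227.007607 + (227.007607 − 357.877022)/3 = 183.384469
R(2,1) = 187.368716 + (187.368716 − 227.007607)/3 = 174.155752
R(3,1) = 176.870817 + (176.870817 − 187.368716)/3 = 173.371517
R(2,2) = (16·174.155752 − 183.384469) / 15 = 173.540504
R(3,2) = 173.371517 + (173.371517 − 174.155752)/15 = 173.319235
R(3,3) = 173.319235 + (173.319235 − 173.540504)/63 = 173.315723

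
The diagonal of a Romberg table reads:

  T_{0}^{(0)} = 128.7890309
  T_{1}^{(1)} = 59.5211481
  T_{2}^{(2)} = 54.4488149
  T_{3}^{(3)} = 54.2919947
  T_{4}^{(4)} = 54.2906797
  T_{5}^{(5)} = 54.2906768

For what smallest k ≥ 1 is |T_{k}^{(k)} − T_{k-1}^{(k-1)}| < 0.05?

|T_{1}^{(1)} − T_{0}^{(0)}| = 69.2678828 ≥ 0.05
|T_{2}^{(2)} − T_{1}^{(1)}| = 5.0723332 ≥ 0.05
|T_{3}^{(3)} − T_{2}^{(2)}| = 0.1568202 ≥ 0.05
|T_{4}^{(4)} − T_{3}^{(3)}| = 0.0013150 < 0.05

k = 4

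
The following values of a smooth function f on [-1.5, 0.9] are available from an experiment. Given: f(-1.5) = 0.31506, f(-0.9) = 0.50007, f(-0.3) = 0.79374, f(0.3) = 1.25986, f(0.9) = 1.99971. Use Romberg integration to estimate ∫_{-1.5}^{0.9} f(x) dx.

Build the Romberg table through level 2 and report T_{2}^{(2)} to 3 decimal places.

2.188

T_{0}^{(0)} (trapezoid, 1 panel, h=2.4000): 2.77772
T_{1}^{(0)} (trapezoid, 2 panels, h=1.2000): 2.34135
T_{2}^{(0)} (trapezoid, 4 panels, h=0.6000): 2.22663
T_{1}^{(1)} = 2.34135 + (2.34135 − 2.77772)/3 = 2.19589
T_{2}^{(1)} = 2.22663 + (2.22663 − 2.34135)/3 = 2.18839
T_{2}^{(2)} = 2.18839 + (2.18839 − 2.19589)/15 = 2.18789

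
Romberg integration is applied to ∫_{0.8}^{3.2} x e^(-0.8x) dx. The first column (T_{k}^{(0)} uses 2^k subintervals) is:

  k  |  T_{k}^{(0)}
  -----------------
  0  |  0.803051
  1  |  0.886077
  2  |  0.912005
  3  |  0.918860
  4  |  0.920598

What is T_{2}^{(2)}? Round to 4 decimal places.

Richardson extrapolation on the trapezoidal column (denominator 4−1=3):
T_{1}^{(1)} = (4·0.886077 − 0.803051) / 3 = 0.913752
T_{2}^{(1)} = (4·0.912005 − 0.886077) / 3 = 0.920648
T_{2}^{(2)} = (16·0.920648 − 0.913752) / 15 = 0.921108

0.9211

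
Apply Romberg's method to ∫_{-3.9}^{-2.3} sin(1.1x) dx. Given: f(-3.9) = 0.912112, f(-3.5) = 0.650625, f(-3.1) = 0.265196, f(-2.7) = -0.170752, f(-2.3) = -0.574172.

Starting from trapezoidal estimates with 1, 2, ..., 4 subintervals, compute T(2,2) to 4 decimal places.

T(0,0) (trapezoid, 1 panel, h=1.6000): 0.270352
T(1,0) (trapezoid, 2 panels, h=0.8000): 0.347333
T(2,0) (trapezoid, 4 panels, h=0.4000): 0.365616
T(1,1) = 0.347333 + (0.347333 − 0.270352)/3 = 0.372993
T(2,1) = 0.365616 + (0.365616 − 0.347333)/3 = 0.371710
T(2,2) = 0.371710 + (0.371710 − 0.372993)/15 = 0.371624

0.3716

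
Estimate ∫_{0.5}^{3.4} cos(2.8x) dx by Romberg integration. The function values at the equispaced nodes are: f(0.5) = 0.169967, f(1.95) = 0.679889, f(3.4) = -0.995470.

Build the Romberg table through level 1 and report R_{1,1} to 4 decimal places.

R_{0,0} (trapezoid, 1 panel, h=2.9000): -1.196979
R_{1,0} (trapezoid, 2 panels, h=1.4500): 0.387349
R_{1,1} = 0.387349 + (0.387349 − (-1.196979))/3 = 0.915458

0.9155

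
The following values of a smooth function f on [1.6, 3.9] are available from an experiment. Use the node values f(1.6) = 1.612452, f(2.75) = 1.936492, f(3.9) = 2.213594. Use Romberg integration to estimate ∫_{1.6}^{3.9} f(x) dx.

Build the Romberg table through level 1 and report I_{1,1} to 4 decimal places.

4.4359

I_{0,0} (trapezoid, 1 panel, h=2.3000): 4.399953
I_{1,0} (trapezoid, 2 panels, h=1.1500): 4.426942
I_{1,1} = 4.426942 + (4.426942 − 4.399953)/3 = 4.435938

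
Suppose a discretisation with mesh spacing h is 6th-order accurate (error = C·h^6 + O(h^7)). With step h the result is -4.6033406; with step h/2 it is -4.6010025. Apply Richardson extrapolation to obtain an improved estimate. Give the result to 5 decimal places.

Extrapolated value = (64·A(h/2) − A(h)) / (64 − 1)
= (64·(-4.6010025) − (-4.6033406)) / 63
= -289.8608194 / 63 = -4.6009654

-4.60097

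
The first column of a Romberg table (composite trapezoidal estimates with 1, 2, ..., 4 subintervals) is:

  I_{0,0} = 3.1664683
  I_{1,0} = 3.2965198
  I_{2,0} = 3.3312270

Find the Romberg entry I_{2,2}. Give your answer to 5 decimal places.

I_{1,1} = 3.2965198 + (3.2965198 − 3.1664683)/3 = 3.3398703
I_{2,1} = (4·3.3312270 − 3.2965198) / 3 = 3.3427961
I_{2,2} = 3.3427961 + (3.3427961 − 3.3398703)/15 = 3.3429912

3.34299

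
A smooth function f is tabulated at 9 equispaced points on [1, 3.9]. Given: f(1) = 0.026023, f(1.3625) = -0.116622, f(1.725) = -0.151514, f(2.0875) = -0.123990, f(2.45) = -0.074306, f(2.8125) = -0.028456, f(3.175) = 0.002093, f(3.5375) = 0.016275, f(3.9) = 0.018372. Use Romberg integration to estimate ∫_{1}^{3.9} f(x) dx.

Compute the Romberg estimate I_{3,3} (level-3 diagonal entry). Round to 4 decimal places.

I_{0,0} (trapezoid, 1 panel, h=2.9000): 0.064373
I_{1,0} (trapezoid, 2 panels, h=1.4500): -0.075557
I_{2,0} (trapezoid, 4 panels, h=0.7250): -0.146109
I_{3,0} (trapezoid, 8 panels, h=0.3625): -0.164692
I_{1,1} = -0.075557 + (-0.075557 − 0.064373)/3 = -0.122200
I_{2,1} = -0.146109 + (-0.146109 − (-0.075557))/3 = -0.169626
I_{3,1} = -0.164692 + (-0.164692 − (-0.146109))/3 = -0.170886
I_{2,2} = -0.169626 + (-0.169626 − (-0.122200))/15 = -0.172788
I_{3,2} = -0.170886 + (-0.170886 − (-0.169626))/15 = -0.170970
I_{3,3} = -0.170970 + (-0.170970 − (-0.172788))/63 = -0.170941

-0.1709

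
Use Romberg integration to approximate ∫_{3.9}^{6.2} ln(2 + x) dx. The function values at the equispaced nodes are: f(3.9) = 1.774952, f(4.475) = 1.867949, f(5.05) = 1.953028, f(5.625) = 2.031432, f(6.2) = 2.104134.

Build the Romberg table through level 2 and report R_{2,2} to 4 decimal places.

R_{0,0} (trapezoid, 1 panel, h=2.3000): 4.460949
R_{1,0} (trapezoid, 2 panels, h=1.1500): 4.476457
R_{2,0} (trapezoid, 4 panels, h=0.5750): 4.480372
R_{1,1} = 4.476457 + (4.476457 − 4.460949)/3 = 4.481626
R_{2,1} = 4.480372 + (4.480372 − 4.476457)/3 = 4.481677
R_{2,2} = 4.481677 + (4.481677 − 4.481626)/15 = 4.481680

4.4817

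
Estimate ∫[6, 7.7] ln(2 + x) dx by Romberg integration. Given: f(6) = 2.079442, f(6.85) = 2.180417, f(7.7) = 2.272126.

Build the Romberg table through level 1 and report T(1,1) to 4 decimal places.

T(0,0) (trapezoid, 1 panel, h=1.7000): 3.698833
T(1,0) (trapezoid, 2 panels, h=0.8500): 3.702771
T(1,1) = 3.702771 + (3.702771 − 3.698833)/3 = 3.704084

3.7041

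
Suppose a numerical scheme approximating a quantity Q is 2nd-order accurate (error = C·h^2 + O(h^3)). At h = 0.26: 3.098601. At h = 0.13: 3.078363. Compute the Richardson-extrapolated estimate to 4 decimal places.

The leading error scales as h^2; refining by a factor of 2 reduces it by 2^2 = 4.
Extrapolated value = (4·A(h/2) − A(h)) / (4 − 1)
= (4·3.078363 − 3.098601) / 3
= 9.214851 / 3 = 3.071617

3.0716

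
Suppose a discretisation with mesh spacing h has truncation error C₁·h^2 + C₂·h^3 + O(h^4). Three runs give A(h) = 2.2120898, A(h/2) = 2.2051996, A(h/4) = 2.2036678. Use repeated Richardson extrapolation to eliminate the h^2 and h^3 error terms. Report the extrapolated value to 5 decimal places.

2.20319

First eliminate the h^2 term (factor 2^2 = 4):
  B₁ = (4·2.2051996 − 2.2120898)/3 = 2.2029029
  B₂ = (4·2.2036678 − 2.2051996)/3 = 2.2031572
Then eliminate the h^3 term (factor 2^3 = 8):
  (8·2.2031572 − 2.2029029)/7 = 2.2031935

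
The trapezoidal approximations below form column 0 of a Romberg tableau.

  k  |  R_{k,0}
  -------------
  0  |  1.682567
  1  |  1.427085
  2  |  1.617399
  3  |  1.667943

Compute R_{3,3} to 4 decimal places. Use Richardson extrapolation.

1.6848

Richardson extrapolation on the trapezoidal column (denominator 4−1=3):
R_{1,1} = 1.427085 + (1.427085 − 1.682567)/3 = 1.341924
R_{2,1} = 1.617399 + (1.617399 − 1.427085)/3 = 1.680837
R_{3,1} = 1.667943 + (1.667943 − 1.617399)/3 = 1.684791
R_{2,2} = 1.680837 + (1.680837 − 1.341924)/15 = 1.703431
R_{3,2} = (16·1.684791 − 1.680837) / 15 = 1.685055
R_{3,3} = (64·1.685055 − 1.703431) / 63 = 1.684763
(Column j=1 coincides with Simpson's rule on the same nodes.)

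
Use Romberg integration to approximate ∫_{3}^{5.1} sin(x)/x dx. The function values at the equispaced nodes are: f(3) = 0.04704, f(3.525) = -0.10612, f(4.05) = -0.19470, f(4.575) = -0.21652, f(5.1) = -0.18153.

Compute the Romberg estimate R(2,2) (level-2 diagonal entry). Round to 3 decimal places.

R(0,0) (trapezoid, 1 panel, h=2.1000): -0.14121
R(1,0) (trapezoid, 2 panels, h=1.0500): -0.27504
R(2,0) (trapezoid, 4 panels, h=0.5250): -0.30691
R(1,1) = -0.27504 + (-0.27504 − (-0.14121))/3 = -0.31965
R(2,1) = -0.30691 + (-0.30691 − (-0.27504))/3 = -0.31753
R(2,2) = -0.31753 + (-0.31753 − (-0.31965))/15 = -0.31739

-0.317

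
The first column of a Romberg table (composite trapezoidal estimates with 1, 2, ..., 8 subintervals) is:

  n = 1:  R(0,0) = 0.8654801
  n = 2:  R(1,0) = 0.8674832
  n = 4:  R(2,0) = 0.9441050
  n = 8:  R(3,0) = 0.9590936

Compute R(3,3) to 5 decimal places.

Richardson extrapolation on the trapezoidal column (denominator 4−1=3):
R(1,1) = (4·0.8674832 − 0.8654801) / 3 = 0.8681509
R(2,1) = (4·0.9441050 − 0.8674832) / 3 = 0.9696456
R(3,1) = (4·0.9590936 − 0.9441050) / 3 = 0.9640898
R(2,2) = (16·0.9696456 − 0.8681509) / 15 = 0.9764119
R(3,2) = 0.9640898 + (0.9640898 − 0.9696456)/15 = 0.9637194
R(3,3) = 0.9637194 + (0.9637194 − 0.9764119)/63 = 0.9635179
(Column j=1 coincides with Simpson's rule on the same nodes.)

0.96352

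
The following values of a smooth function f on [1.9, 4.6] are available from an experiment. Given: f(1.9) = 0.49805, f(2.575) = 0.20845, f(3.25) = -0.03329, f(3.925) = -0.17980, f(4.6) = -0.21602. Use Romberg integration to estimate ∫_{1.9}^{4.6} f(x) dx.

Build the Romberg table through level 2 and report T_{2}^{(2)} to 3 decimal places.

T_{0}^{(0)} (trapezoid, 1 panel, h=2.7000): 0.38074
T_{1}^{(0)} (trapezoid, 2 panels, h=1.3500): 0.14543
T_{2}^{(0)} (trapezoid, 4 panels, h=0.6750): 0.09205
T_{1}^{(1)} = 0.14543 + (0.14543 − 0.38074)/3 = 0.06699
T_{2}^{(1)} = 0.09205 + (0.09205 − 0.14543)/3 = 0.07426
T_{2}^{(2)} = 0.07426 + (0.07426 − 0.06699)/15 = 0.07474

0.075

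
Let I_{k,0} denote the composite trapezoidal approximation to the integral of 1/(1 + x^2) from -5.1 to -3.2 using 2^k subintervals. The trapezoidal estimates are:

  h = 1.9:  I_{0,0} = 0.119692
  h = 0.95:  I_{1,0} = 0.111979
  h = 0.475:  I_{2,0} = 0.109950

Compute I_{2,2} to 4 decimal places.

Richardson extrapolation on the trapezoidal column (denominator 4−1=3):
I_{1,1} = 0.111979 + (0.111979 − 0.119692)/3 = 0.109408
I_{2,1} = 0.109950 + (0.109950 − 0.111979)/3 = 0.109274
I_{2,2} = (16·0.109274 − 0.109408) / 15 = 0.109265
(Column j=1 coincides with Simpson's rule on the same nodes.)

0.1093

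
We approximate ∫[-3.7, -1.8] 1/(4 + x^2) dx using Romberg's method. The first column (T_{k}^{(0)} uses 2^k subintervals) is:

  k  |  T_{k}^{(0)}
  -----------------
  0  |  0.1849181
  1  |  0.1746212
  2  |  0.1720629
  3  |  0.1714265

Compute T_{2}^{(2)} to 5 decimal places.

T_{1}^{(1)} = (4·0.1746212 − 0.1849181) / 3 = 0.1711889
T_{2}^{(1)} = (4·0.1720629 − 0.1746212) / 3 = 0.1712101
T_{2}^{(2)} = 0.1712101 + (0.1712101 − 0.1711889)/15 = 0.1712115

0.17121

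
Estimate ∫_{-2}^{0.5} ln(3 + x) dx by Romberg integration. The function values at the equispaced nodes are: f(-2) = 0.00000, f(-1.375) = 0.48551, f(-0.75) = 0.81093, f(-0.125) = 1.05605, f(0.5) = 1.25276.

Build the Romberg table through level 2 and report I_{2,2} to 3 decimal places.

1.884

I_{0,0} (trapezoid, 1 panel, h=2.5000): 1.56595
I_{1,0} (trapezoid, 2 panels, h=1.2500): 1.79664
I_{2,0} (trapezoid, 4 panels, h=0.6250): 1.86179
I_{1,1} = 1.79664 + (1.79664 − 1.56595)/3 = 1.87354
I_{2,1} = 1.86179 + (1.86179 − 1.79664)/3 = 1.88351
I_{2,2} = 1.88351 + (1.88351 − 1.87354)/15 = 1.88417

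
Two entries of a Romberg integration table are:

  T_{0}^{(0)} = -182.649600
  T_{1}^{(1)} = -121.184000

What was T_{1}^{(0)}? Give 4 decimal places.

From T_{1}^{(1)} = (4·T_{1}^{(0)} − T_{0}^{(0)})/3, solve for T_{1}^{(0)}:
4·T_{1}^{(0)} = 3·(-121.184000) + (-182.649600) = -546.201600
T_{1}^{(0)} = -136.550400

-136.5504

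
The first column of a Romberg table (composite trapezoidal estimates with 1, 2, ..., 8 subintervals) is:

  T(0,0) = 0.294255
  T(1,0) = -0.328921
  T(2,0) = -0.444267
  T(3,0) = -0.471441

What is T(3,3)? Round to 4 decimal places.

-0.4804

T(1,1) = (4·(-0.328921) − 0.294255) / 3 = -0.536646
T(2,1) = (4·(-0.444267) − (-0.328921)) / 3 = -0.482716
T(3,1) = (4·(-0.471441) − (-0.444267)) / 3 = -0.480499
T(2,2) = (16·(-0.482716) − (-0.536646)) / 15 = -0.479121
T(3,2) = (16·(-0.480499) − (-0.482716)) / 15 = -0.480351
T(3,3) = -0.480351 + (-0.480351 − (-0.479121))/63 = -0.480371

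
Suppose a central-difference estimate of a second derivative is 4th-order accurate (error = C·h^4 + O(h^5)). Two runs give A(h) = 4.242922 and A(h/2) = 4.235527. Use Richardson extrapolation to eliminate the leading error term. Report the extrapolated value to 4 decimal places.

The leading error scales as h^4; refining by a factor of 2 reduces it by 2^4 = 16.
Extrapolated value = (16·A(h/2) − A(h)) / (16 − 1)
= (16·4.235527 − 4.242922) / 15
= 63.525510 / 15 = 4.235034

4.2350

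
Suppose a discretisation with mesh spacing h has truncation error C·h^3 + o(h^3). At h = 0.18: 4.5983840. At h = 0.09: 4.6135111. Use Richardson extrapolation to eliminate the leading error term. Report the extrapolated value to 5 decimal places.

The leading error scales as h^3; refining by a factor of 2 reduces it by 2^3 = 8.
Extrapolated value = (8·A(h/2) − A(h)) / (8 − 1)
= (8·4.6135111 − 4.5983840) / 7
= 32.3097048 / 7 = 4.6156721

4.61567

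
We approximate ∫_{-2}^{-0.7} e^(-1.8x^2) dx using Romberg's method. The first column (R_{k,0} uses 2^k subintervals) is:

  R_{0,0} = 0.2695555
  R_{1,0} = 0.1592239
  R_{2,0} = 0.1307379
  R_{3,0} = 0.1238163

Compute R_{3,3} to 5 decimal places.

0.12153

Richardson extrapolation on the trapezoidal column (denominator 4−1=3):
R_{1,1} = (4·0.1592239 − 0.2695555) / 3 = 0.1224467
R_{2,1} = (4·0.1307379 − 0.1592239) / 3 = 0.1212426
R_{3,1} = 0.1238163 + (0.1238163 − 0.1307379)/3 = 0.1215091
R_{2,2} = 0.1212426 + (0.1212426 − 0.1224467)/15 = 0.1211623
R_{3,2} = (16·0.1215091 − 0.1212426) / 15 = 0.1215269
R_{3,3} = 0.1215269 + (0.1215269 − 0.1211623)/63 = 0.1215327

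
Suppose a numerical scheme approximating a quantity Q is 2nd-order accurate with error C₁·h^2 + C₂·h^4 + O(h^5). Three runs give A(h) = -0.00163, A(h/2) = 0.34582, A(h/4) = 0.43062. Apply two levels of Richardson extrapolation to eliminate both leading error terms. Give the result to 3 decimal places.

First eliminate the h^2 term (factor 2^2 = 4):
  B₁ = (4·0.34582 − (-0.00163))/3 = 0.46164
  B₂ = (4·0.43062 − 0.34582)/3 = 0.45889
Then eliminate the h^4 term (factor 2^4 = 16):
  (16·0.45889 − 0.46164)/15 = 0.45871

0.459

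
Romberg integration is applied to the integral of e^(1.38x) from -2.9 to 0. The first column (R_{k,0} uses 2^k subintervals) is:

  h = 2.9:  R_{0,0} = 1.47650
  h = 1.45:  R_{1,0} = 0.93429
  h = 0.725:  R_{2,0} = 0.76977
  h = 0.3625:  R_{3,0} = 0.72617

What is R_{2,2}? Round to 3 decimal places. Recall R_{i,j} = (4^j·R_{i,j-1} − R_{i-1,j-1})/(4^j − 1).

0.712

R_{1,1} = 0.93429 + (0.93429 − 1.47650)/3 = 0.75355
R_{2,1} = (4·0.76977 − 0.93429) / 3 = 0.71493
R_{2,2} = (16·0.71493 − 0.75355) / 15 = 0.71236
(Column j=1 coincides with Simpson's rule on the same nodes.)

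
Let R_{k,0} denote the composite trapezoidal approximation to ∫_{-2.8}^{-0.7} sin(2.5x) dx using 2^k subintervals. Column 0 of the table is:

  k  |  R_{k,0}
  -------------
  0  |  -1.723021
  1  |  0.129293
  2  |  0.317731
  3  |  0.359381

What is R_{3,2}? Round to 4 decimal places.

0.3728

R_{2,1} = (4·0.317731 − 0.129293) / 3 = 0.380544
R_{3,1} = (4·0.359381 − 0.317731) / 3 = 0.373264
R_{3,2} = (16·0.373264 − 0.380544) / 15 = 0.372779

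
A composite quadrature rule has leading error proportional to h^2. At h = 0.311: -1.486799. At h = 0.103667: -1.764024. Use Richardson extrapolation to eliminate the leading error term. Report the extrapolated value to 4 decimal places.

Extrapolated value = (9·A(h/3) − A(h)) / (9 − 1)
= (9·(-1.764024) − (-1.486799)) / 8
= -14.389417 / 8 = -1.798677

-1.7987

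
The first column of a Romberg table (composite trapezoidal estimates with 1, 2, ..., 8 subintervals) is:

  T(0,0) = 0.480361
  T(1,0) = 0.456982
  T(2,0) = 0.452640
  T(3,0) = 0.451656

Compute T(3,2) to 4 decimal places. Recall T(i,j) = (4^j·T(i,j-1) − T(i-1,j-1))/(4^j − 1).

T(2,1) = 0.452640 + (0.452640 − 0.456982)/3 = 0.451193
T(3,1) = (4·0.451656 − 0.452640) / 3 = 0.451328
T(3,2) = (16·0.451328 − 0.451193) / 15 = 0.451337

0.4513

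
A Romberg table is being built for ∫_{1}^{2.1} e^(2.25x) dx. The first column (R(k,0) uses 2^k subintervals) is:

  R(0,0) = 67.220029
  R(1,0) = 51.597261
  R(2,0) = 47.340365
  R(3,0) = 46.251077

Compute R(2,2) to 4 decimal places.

45.8902

R(1,1) = (4·51.597261 − 67.220029) / 3 = 46.389672
R(2,1) = 47.340365 + (47.340365 − 51.597261)/3 = 45.921400
R(2,2) = (16·45.921400 − 46.389672) / 15 = 45.890182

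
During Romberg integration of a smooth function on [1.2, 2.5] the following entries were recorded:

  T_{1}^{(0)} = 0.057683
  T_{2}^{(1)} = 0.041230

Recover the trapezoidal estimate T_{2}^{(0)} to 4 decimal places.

From T_{2}^{(1)} = (4·T_{2}^{(0)} − T_{1}^{(0)})/3, solve for T_{2}^{(0)}:
4·T_{2}^{(0)} = 3·0.041230 + 0.057683 = 0.181373
T_{2}^{(0)} = 0.045343

0.0453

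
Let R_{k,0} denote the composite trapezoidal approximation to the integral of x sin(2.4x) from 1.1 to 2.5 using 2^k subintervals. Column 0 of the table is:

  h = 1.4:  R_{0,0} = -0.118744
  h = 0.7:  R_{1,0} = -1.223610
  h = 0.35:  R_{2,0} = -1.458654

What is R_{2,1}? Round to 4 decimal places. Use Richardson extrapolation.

Richardson extrapolation on the trapezoidal column (denominator 4−1=3):
R_{2,1} = (4·(-1.458654) − (-1.223610)) / 3 = -1.537002

-1.5370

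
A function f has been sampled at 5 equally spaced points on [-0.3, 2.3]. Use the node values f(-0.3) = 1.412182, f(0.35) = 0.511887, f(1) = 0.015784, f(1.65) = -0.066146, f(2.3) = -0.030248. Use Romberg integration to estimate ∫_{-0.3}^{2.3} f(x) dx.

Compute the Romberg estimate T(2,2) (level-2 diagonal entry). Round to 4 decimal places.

T(0,0) (trapezoid, 1 panel, h=2.6000): 1.796514
T(1,0) (trapezoid, 2 panels, h=1.3000): 0.918776
T(2,0) (trapezoid, 4 panels, h=0.6500): 0.749120
T(1,1) = 0.918776 + (0.918776 − 1.796514)/3 = 0.626197
T(2,1) = 0.749120 + (0.749120 − 0.918776)/3 = 0.692568
T(2,2) = 0.692568 + (0.692568 − 0.626197)/15 = 0.696993

0.6970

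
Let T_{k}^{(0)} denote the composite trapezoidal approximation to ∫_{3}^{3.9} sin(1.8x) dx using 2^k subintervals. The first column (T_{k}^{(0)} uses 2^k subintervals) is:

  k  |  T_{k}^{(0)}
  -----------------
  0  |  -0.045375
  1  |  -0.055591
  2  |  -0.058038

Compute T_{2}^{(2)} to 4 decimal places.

Richardson extrapolation on the trapezoidal column (denominator 4−1=3):
T_{1}^{(1)} = -0.055591 + (-0.055591 − (-0.045375))/3 = -0.058996
T_{2}^{(1)} = (4·(-0.058038) − (-0.055591)) / 3 = -0.058854
T_{2}^{(2)} = -0.058854 + (-0.058854 − (-0.058996))/15 = -0.058845

-0.0588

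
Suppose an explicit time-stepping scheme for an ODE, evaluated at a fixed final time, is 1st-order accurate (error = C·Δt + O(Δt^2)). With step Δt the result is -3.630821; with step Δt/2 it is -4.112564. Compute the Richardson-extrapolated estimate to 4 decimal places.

-4.5943

The leading error scales as Δt; refining by a factor of 2 reduces it by 2^1 = 2.
Extrapolated value = (2·A(Δt/2) − A(Δt)) / (2 − 1)
= (2·(-4.112564) − (-3.630821)) / 1
= -4.594307 / 1 = -4.594307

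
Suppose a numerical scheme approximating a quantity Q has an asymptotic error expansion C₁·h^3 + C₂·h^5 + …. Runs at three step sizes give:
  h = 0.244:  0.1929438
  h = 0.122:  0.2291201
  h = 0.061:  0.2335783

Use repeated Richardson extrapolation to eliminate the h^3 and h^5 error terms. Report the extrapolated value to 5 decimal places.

First eliminate the h^3 term (factor 2^3 = 8):
  B₁ = (8·0.2291201 − 0.1929438)/7 = 0.2342881
  B₂ = (8·0.2335783 − 0.2291201)/7 = 0.2342152
Then eliminate the h^5 term (factor 2^5 = 32):
  (32·0.2342152 − 0.2342881)/31 = 0.2342128

0.23421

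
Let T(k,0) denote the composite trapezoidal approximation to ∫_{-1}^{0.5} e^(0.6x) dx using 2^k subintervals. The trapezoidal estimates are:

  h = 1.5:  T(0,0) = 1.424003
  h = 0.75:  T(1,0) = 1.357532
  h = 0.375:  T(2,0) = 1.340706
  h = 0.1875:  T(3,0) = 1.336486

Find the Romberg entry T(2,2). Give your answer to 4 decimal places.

T(1,1) = (4·1.357532 − 1.424003) / 3 = 1.335375
T(2,1) = (4·1.340706 − 1.357532) / 3 = 1.335097
T(2,2) = 1.335097 + (1.335097 − 1.335375)/15 = 1.335078
(Column j=1 coincides with Simpson's rule on the same nodes.)

1.3351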